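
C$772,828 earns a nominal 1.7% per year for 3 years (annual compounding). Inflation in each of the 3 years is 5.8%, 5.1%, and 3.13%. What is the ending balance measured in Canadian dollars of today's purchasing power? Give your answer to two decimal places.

C$708,879.32

Nominal value at maturity: C$772,828 × (1 + 1.7%)^3 ≈ C$812,916.07.
Price-level factor over 3 years: 1.058 × 1.051 × 1.0313 = 1.1467622854.
Dividing the nominal maturity value by the price-level factor gives the value in today's money.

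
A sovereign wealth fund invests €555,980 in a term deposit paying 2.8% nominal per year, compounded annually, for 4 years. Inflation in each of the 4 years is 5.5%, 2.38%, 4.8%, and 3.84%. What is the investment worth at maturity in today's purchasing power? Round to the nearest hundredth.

Nominal value at maturity: €555,980 × (1 + 2.8%)^4 ≈ €620,914.25.
Price-level factor over 4 years: 1.055 × 1.0238 × 1.048 × 1.0384 ≈ 1.1754212745.
The maturity value deflated by that factor is the answer in today's purchasing power.

€528,248.27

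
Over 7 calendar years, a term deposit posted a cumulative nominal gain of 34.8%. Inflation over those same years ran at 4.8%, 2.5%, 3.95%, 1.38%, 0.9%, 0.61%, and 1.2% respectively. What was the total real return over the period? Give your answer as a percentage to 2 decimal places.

Cumulative inflation factor: 1.048 × 1.025 × 1.0395 × 1.0138 × 1.009 × 1.0061 × 1.012 ≈ 1.16299.
Nominal growth factor: 1.34800. Real growth factor = 1.34800 / 1.16299 ≈ 1.15908.
Total real return ≈ 15.9085%.

15.91%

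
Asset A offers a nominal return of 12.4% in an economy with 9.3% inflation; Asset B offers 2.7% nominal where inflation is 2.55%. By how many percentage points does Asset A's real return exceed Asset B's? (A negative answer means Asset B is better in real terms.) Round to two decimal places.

2.69

Asset A real return: 1.124/1.093 − 1 = 2.836%.
Asset B real return: 1.027/1.0255 − 1 = 0.146%.
Difference: 2.836 − 0.146 = 2.690 pp.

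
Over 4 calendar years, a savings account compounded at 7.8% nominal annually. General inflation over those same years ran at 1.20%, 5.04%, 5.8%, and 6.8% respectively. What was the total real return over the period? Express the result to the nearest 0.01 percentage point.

12.43%

Cumulative inflation factor: 1.0120 × 1.0504 × 1.058 × 1.068 ≈ 1.20114.
Nominal growth factor: 1.35044. Real growth factor = 1.35044 / 1.20114 ≈ 1.12430.
Total real return ≈ 12.4302%.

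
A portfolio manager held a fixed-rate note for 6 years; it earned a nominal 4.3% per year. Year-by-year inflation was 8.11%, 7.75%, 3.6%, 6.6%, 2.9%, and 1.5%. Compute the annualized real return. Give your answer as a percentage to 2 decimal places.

Cumulative inflation factor: 1.0811 × 1.0775 × 1.036 × 1.066 × 1.029 × 1.015 ≈ 1.34364.
Nominal growth factor: 1.28738. Real growth factor = 1.28738 / 1.34364 ≈ 0.95813.
Annualized: 0.95813^(1/6) − 1 ≈ -0.00710.

-0.71%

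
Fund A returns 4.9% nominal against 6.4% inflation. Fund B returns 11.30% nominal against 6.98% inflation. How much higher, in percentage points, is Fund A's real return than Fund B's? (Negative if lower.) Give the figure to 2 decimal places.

-5.45

Fund A real return: 1.049/1.064 − 1 = -1.410%.
Fund B real return: 1.1130/1.0698 − 1 = 4.038%.
Difference: -1.410 − 4.038 = -5.448 pp.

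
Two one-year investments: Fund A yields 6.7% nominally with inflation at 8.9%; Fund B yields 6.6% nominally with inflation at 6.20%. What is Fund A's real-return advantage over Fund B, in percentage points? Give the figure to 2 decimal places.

-2.40

Fund A real return: 1.067/1.089 − 1 = -2.020%.
Fund B real return: 1.066/1.0620 − 1 = 0.377%.
Difference: -2.020 − 0.377 = -2.397 pp.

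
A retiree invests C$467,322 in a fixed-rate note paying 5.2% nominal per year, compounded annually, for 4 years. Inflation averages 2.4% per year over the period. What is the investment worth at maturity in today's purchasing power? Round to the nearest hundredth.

Nominal value at maturity: C$467,322 × (1 + 5.2%)^4 ≈ C$572,373.06.
Price-level factor over 4 years: (1 + 2.4%)^4 ≈ 1.0995116278.
Dividing the nominal maturity value by the price-level factor gives the value in today's money.

C$520,570.27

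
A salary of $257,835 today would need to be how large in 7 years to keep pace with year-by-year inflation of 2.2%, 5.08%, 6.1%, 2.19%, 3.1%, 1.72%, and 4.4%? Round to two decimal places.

$328,701.84

Cumulative price-level factor: 1.022 × 1.0508 × 1.061 × 1.0219 × 1.031 × 1.0172 × 1.044 ≈ 1.2748534348.
The nominal amount required is $257,835 scaled up by that factor.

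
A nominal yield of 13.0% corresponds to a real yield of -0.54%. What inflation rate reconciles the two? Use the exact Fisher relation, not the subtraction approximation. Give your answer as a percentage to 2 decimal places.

From (1+r_nom) = (1+r_real)(1+π), we get 1+π = (1 + 13.0%)/(1 − 0.54%) = 1.130/0.9946 ≈ 1.13614.
So π ≈ 13.6135%.

13.61%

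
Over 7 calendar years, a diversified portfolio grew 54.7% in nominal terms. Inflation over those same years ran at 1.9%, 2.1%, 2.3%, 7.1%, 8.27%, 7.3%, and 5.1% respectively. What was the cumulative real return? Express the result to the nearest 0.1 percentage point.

Cumulative inflation factor: 1.019 × 1.021 × 1.023 × 1.071 × 1.0827 × 1.073 × 1.051 ≈ 1.39180.
Nominal growth factor: 1.54700. Real growth factor = 1.54700 / 1.39180 ≈ 1.11151.
Total real return ≈ 11.1513%.

11.2%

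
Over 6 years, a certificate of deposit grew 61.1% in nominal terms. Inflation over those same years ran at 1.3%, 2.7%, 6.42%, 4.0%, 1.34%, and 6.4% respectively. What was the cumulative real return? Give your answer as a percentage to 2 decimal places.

29.76%

Cumulative inflation factor: 1.013 × 1.027 × 1.0642 × 1.040 × 1.0134 × 1.064 ≈ 1.24154.
Nominal growth factor: 1.61100. Real growth factor = 1.61100 / 1.24154 ≈ 1.29759.
Total real return ≈ 29.7587%.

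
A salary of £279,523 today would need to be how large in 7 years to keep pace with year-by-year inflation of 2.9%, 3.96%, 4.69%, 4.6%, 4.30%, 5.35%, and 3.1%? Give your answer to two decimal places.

Cumulative price-level factor: 1.029 × 1.0396 × 1.0469 × 1.046 × 1.0430 × 1.0535 × 1.031 ≈ 1.3270767593.
Multiplying £279,523 by the price-level factor gives the future nominal sum.

£370,948.48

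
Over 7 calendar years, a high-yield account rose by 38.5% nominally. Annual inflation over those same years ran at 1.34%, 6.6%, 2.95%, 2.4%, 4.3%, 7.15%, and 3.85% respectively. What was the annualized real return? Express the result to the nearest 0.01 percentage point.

Cumulative inflation factor: 1.0134 × 1.066 × 1.0295 × 1.024 × 1.043 × 1.0715 × 1.0385 ≈ 1.32174.
Nominal growth factor: 1.38500. Real growth factor = 1.38500 / 1.32174 ≈ 1.04786.
Annualized: 1.04786^(1/7) − 1 ≈ 0.00670.

0.67%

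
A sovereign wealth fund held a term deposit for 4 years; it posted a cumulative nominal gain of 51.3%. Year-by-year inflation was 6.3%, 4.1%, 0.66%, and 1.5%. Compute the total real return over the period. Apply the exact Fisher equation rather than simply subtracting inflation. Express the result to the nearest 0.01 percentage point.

33.82%

Cumulative inflation factor: 1.063 × 1.041 × 1.0066 × 1.015 ≈ 1.13059.
Nominal growth factor: 1.51300. Real growth factor = 1.51300 / 1.13059 ≈ 1.33823.
Total real return ≈ 33.8234%.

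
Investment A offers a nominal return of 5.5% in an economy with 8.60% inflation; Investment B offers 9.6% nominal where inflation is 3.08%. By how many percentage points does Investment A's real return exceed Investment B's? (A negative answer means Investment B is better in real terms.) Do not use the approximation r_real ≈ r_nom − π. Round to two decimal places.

Investment A real return: 1.055/1.0860 − 1 = -2.855%.
Investment B real return: 1.096/1.0308 − 1 = 6.325%.
Difference: -2.855 − 6.325 = -9.180 pp.

-9.18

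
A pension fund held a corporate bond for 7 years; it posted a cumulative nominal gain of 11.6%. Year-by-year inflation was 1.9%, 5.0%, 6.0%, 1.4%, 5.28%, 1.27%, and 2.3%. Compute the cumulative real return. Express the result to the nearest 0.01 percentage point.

-11.03%

Cumulative inflation factor: 1.019 × 1.050 × 1.060 × 1.014 × 1.0528 × 1.0127 × 1.023 ≈ 1.25432.
Nominal growth factor: 1.11600. Real growth factor = 1.11600 / 1.25432 ≈ 0.88972.
Total real return ≈ -11.0278%.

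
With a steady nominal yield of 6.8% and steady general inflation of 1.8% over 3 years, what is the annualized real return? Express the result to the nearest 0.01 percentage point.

With constant rates the annual real return is the same each year: (1+6.8%)/(1+1.8%) − 1 = 0.04912.

4.91%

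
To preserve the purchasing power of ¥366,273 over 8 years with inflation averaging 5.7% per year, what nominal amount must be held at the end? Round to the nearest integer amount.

¥570,696

Cumulative price-level factor: (1+5.7%)^8 ≈ 1.5581163989.
The nominal amount required is ¥366,273 scaled up by that factor.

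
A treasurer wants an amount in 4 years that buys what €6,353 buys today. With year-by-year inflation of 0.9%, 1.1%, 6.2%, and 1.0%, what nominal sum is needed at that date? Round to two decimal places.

€6,951.32

Cumulative price-level factor: 1.009 × 1.011 × 1.062 × 1.010 ≈ 1.0941785894.
The nominal amount required is €6,353 scaled up by that factor.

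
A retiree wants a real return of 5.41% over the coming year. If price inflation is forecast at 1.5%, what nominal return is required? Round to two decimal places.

By the Fisher equation, 1 + r_nom = (1 + 5.41%)(1 + 1.5%) = 1.0541 × 1.015 = 1.0699115.
So r_nom = 6.99115%.

6.99%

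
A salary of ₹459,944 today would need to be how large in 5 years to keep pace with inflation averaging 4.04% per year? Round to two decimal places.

Cumulative price-level factor: (1+4.04%)^5 ≈ 1.2189944200.
Multiplying ₹459,944 by the price-level factor gives the future nominal sum.

₹560,669.17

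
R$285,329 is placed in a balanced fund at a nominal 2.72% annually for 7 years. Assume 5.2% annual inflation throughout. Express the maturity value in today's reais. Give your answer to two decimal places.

R$241,446.44

Nominal value at maturity: R$285,329 × (1 + 2.72%)^7 ≈ R$344,295.22.
Price-level factor over 7 years: (1 + 5.2%)^7 ≈ 1.4259693103.
Dividing the nominal maturity value by the price-level factor gives the value in today's money.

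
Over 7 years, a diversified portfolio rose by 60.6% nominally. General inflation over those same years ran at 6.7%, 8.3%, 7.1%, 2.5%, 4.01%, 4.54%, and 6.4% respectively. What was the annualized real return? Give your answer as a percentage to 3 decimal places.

Cumulative inflation factor: 1.067 × 1.083 × 1.071 × 1.025 × 1.0401 × 1.0454 × 1.064 ≈ 1.46759.
Nominal growth factor: 1.60600. Real growth factor = 1.60600 / 1.46759 ≈ 1.09431.
Annualized: 1.09431^(1/7) − 1 ≈ 0.01296.

1.296%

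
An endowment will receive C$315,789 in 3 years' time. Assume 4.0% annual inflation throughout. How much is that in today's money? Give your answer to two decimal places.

C$280,735.27

Price-level factor over 3 years: (1 + 4.0%)^3 = 1.124864.
Purchasing power today: C$315,789 divided by that factor.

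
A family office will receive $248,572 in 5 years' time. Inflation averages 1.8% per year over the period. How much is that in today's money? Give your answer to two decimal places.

$227,359.61

Price-level factor over 5 years: (1 + 1.8%)^5 ≈ 1.0932988468.
Purchasing power today: $248,572 divided by that factor.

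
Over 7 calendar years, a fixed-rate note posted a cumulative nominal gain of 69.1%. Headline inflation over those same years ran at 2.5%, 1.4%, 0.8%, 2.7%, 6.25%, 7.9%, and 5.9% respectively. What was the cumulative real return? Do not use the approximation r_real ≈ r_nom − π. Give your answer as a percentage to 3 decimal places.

29.451%

Cumulative inflation factor: 1.025 × 1.014 × 1.008 × 1.027 × 1.0625 × 1.079 × 1.059 ≈ 1.30629.
Nominal growth factor: 1.69100. Real growth factor = 1.69100 / 1.30629 ≈ 1.29451.
Total real return ≈ 29.4507%.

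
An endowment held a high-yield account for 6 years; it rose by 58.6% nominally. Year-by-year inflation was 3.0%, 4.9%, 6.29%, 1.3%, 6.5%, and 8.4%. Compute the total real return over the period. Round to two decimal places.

Cumulative inflation factor: 1.030 × 1.049 × 1.0629 × 1.013 × 1.065 × 1.084 ≈ 1.34305.
Nominal growth factor: 1.58600. Real growth factor = 1.58600 / 1.34305 ≈ 1.18089.
Total real return ≈ 18.0891%.

18.09%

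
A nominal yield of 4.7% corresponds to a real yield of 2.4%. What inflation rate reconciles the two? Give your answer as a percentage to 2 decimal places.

2.25%

From (1+r_nom) = (1+r_real)(1+π), we get 1+π = (1 + 4.7%)/(1 + 2.4%) = 1.047/1.024 ≈ 1.02246.
So π ≈ 2.2461%.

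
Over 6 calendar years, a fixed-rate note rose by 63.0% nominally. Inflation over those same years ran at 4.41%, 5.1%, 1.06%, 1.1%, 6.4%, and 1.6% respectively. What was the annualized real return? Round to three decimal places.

5.062%

Cumulative inflation factor: 1.0441 × 1.051 × 1.0106 × 1.011 × 1.064 × 1.016 ≈ 1.21202.
Nominal growth factor: 1.63000. Real growth factor = 1.63000 / 1.21202 ≈ 1.34486.
Annualized: 1.34486^(1/6) − 1 ≈ 0.05062.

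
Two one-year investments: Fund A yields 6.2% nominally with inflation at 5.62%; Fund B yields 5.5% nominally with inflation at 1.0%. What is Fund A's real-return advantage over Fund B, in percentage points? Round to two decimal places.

Fund A real return: 1.062/1.0562 − 1 = 0.549%.
Fund B real return: 1.055/1.010 − 1 = 4.455%.
Difference: 0.549 − 4.455 = -3.906 pp.

-3.91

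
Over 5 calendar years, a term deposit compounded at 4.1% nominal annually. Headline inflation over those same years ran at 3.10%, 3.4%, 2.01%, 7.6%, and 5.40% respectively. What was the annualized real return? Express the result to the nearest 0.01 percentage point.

Cumulative inflation factor: 1.0310 × 1.034 × 1.0201 × 1.076 × 1.0540 ≈ 1.23332.
Nominal growth factor: 1.22251. Real growth factor = 1.22251 / 1.23332 ≈ 0.99124.
Annualized: 0.99124^(1/5) − 1 ≈ -0.00176.

-0.18%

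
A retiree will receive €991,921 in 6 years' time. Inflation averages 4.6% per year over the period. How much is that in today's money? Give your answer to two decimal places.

Price-level factor over 6 years: (1 + 4.6%)^6 ≈ 1.3097551271.
Purchasing power today: €991,921 divided by that factor.

€757,333.17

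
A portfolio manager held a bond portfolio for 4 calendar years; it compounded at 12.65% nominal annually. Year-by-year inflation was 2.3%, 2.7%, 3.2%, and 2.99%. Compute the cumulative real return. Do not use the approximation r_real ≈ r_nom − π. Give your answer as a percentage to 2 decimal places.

44.21%

Cumulative inflation factor: 1.023 × 1.027 × 1.032 × 1.0299 ≈ 1.11666.
Nominal growth factor: 1.61037. Real growth factor = 1.61037 / 1.11666 ≈ 1.44213.
Total real return ≈ 44.2128%.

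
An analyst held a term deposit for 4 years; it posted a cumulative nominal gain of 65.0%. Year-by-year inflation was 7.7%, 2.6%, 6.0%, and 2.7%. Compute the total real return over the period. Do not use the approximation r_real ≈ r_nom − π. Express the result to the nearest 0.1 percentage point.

37.2%

Cumulative inflation factor: 1.077 × 1.026 × 1.060 × 1.027 ≈ 1.20293.
Nominal growth factor: 1.65000. Real growth factor = 1.65000 / 1.20293 ≈ 1.37165.
Total real return ≈ 37.1654%.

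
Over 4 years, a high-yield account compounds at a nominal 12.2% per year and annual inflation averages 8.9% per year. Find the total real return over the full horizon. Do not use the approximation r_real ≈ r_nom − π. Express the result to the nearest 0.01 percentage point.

The annual real rate is (1+12.2%)/(1+8.9%) − 1 = 3.0303%.
Compounded over 4 years: (1 + 0.030303)^4 − 1 ≈ 0.12683.

12.68%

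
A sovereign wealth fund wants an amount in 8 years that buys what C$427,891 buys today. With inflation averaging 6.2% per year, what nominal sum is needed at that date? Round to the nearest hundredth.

Cumulative price-level factor: (1+6.2%)^8 ≈ 1.6180656338.
Multiplying C$427,891 by the price-level factor gives the future nominal sum.

C$692,355.72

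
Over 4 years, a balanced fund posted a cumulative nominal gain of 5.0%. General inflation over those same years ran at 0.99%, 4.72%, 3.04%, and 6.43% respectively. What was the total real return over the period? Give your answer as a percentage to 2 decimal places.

-9.47%

Cumulative inflation factor: 1.0099 × 1.0472 × 1.0304 × 1.0643 ≈ 1.15979.
Nominal growth factor: 1.05000. Real growth factor = 1.05000 / 1.15979 ≈ 0.90534.
Total real return ≈ -9.4661%.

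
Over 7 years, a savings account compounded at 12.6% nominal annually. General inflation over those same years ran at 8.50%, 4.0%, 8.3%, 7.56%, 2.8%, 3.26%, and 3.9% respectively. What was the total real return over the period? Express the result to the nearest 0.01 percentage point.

Cumulative inflation factor: 1.0850 × 1.040 × 1.083 × 1.0756 × 1.028 × 1.0326 × 1.039 ≈ 1.44972.
Nominal growth factor: 2.29493. Real growth factor = 2.29493 / 1.44972 ≈ 1.58302.
Total real return ≈ 58.3017%.

58.30%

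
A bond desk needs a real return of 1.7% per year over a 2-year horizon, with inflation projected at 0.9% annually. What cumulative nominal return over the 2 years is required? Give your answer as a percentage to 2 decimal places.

Required annual nominal rate: (1+1.7%)(1+0.9%) − 1 = 2.6153%.
Cumulative over 2 years: (1 + 0.026153)^2 − 1 ≈ 0.05299.

5.30%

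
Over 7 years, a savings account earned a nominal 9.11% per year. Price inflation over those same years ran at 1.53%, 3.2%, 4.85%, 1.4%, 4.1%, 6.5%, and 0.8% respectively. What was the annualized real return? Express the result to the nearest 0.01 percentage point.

Cumulative inflation factor: 1.0153 × 1.032 × 1.0485 × 1.014 × 1.041 × 1.065 × 1.008 ≈ 1.24492.
Nominal growth factor: 1.84099. Real growth factor = 1.84099 / 1.24492 ≈ 1.47880.
Annualized: 1.47880^(1/7) − 1 ≈ 0.05748.

5.75%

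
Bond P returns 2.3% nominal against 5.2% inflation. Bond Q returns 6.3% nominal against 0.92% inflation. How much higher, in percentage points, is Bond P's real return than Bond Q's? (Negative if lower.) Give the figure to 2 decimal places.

-8.09

Bond P real return: 1.023/1.052 − 1 = -2.757%.
Bond Q real return: 1.063/1.0092 − 1 = 5.331%.
Difference: -2.757 − 5.331 = -8.088 pp.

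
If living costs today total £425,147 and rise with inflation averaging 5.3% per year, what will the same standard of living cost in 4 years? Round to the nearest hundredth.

£522,700.12

Cumulative price-level factor: (1+5.3%)^4 ≈ 1.2294573985.
Multiplying £425,147 by the price-level factor gives the future nominal sum.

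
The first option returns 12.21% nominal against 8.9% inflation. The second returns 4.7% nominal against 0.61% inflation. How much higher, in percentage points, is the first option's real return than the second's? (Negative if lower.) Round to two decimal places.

-1.03

The first option real return: 1.1221/1.089 − 1 = 3.039%.
The second real return: 1.047/1.0061 − 1 = 4.065%.
Difference: 3.039 − 4.065 = -1.026 pp.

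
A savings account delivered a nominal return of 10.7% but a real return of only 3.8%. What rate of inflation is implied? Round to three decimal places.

From (1+r_nom) = (1+r_real)(1+π), we get 1+π = (1 + 10.7%)/(1 + 3.8%) = 1.107/1.038 ≈ 1.06647.
So π ≈ 6.6474%.

6.647%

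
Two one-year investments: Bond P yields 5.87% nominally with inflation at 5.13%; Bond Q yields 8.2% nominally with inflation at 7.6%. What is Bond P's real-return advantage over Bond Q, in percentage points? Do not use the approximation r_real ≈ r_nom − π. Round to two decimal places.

0.15

Bond P real return: 1.0587/1.0513 − 1 = 0.704%.
Bond Q real return: 1.082/1.076 − 1 = 0.558%.
Difference: 0.704 − 0.558 = 0.146 pp.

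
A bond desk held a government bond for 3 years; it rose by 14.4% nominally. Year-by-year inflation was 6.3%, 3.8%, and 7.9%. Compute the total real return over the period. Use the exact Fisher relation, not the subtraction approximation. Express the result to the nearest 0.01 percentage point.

-3.91%

Cumulative inflation factor: 1.063 × 1.038 × 1.079 ≈ 1.19056.
Nominal growth factor: 1.14400. Real growth factor = 1.14400 / 1.19056 ≈ 0.96089.
Total real return ≈ -3.9109%.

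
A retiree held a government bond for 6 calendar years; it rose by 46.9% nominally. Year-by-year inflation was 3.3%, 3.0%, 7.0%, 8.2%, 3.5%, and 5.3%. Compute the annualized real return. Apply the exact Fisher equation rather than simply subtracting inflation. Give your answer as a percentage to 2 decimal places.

1.51%

Cumulative inflation factor: 1.033 × 1.030 × 1.070 × 1.082 × 1.035 × 1.053 ≈ 1.34251.
Nominal growth factor: 1.46900. Real growth factor = 1.46900 / 1.34251 ≈ 1.09422.
Annualized: 1.09422^(1/6) − 1 ≈ 0.01512.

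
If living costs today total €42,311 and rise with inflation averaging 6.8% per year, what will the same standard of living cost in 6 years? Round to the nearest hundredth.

€62,788.60

Cumulative price-level factor: (1+6.8%)^6 ≈ 1.4839781831.
Multiplying €42,311 by the price-level factor gives the future nominal sum.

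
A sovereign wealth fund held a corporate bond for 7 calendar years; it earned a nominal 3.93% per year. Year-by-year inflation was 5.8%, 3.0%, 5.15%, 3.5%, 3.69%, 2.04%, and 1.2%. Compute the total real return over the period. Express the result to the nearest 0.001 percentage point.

3.140%

Cumulative inflation factor: 1.058 × 1.030 × 1.0515 × 1.035 × 1.0369 × 1.0204 × 1.012 ≈ 1.26987.
Nominal growth factor: 1.30974. Real growth factor = 1.30974 / 1.26987 ≈ 1.03140.
Total real return ≈ 3.1398%.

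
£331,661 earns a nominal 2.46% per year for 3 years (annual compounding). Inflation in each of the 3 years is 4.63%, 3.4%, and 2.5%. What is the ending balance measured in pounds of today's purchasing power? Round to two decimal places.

Nominal value at maturity: £331,661 × (1 + 2.46%)^3 ≈ £356,744.64.
Price-level factor over 3 years: 1.0463 × 1.034 × 1.025 = 1.108921055.
The maturity value deflated by that factor is the answer in today's purchasing power.

£321,704.27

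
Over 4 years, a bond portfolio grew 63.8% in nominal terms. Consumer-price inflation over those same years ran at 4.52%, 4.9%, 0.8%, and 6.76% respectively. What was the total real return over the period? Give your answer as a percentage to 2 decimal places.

Cumulative inflation factor: 1.0452 × 1.049 × 1.008 × 1.0676 ≈ 1.17990.
Nominal growth factor: 1.63800. Real growth factor = 1.63800 / 1.17990 ≈ 1.38826.
Total real return ≈ 38.8257%.

38.83%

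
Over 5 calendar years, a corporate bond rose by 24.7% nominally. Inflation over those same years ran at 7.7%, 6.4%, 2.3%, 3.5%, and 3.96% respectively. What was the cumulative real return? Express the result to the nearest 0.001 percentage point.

Cumulative inflation factor: 1.077 × 1.064 × 1.023 × 1.035 × 1.0396 ≈ 1.26136.
Nominal growth factor: 1.24700. Real growth factor = 1.24700 / 1.26136 ≈ 0.98861.
Total real return ≈ -1.1386%.

-1.139%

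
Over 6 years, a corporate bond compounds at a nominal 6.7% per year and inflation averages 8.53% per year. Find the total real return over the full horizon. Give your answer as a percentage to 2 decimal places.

The annual real rate is (1+6.7%)/(1+8.53%) − 1 = -1.6862%.
Compounded over 6 years: (1 + -0.016862)^6 − 1 ≈ -0.09700.

-9.70%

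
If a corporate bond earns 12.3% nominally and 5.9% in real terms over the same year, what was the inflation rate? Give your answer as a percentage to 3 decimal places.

From (1+r_nom) = (1+r_real)(1+π), we get 1+π = (1 + 12.3%)/(1 + 5.9%) = 1.123/1.059 ≈ 1.06043.
So π ≈ 6.0434%.

6.043%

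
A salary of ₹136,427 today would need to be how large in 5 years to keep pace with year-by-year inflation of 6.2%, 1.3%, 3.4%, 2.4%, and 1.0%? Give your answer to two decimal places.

Cumulative price-level factor: 1.062 × 1.013 × 1.034 × 1.024 × 1.010 ≈ 1.1504714118.
The nominal amount required is ₹136,427 scaled up by that factor.

₹156,955.36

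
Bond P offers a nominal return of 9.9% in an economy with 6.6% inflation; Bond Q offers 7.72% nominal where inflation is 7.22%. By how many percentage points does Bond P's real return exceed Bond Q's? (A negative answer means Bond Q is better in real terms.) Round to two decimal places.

Bond P real return: 1.099/1.066 − 1 = 3.096%.
Bond Q real return: 1.0772/1.0722 − 1 = 0.466%.
Difference: 3.096 − 0.466 = 2.630 pp.

2.63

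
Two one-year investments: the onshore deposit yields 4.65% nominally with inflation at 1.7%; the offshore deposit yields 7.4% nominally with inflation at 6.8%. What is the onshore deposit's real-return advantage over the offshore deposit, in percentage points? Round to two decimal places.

The onshore deposit real return: 1.0465/1.017 − 1 = 2.901%.
The offshore deposit real return: 1.074/1.068 − 1 = 0.562%.
Difference: 2.901 − 0.562 = 2.339 pp.

2.34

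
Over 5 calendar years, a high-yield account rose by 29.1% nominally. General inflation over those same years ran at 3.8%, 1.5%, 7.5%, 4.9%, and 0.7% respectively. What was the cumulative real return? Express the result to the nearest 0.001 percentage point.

7.907%

Cumulative inflation factor: 1.038 × 1.015 × 1.075 × 1.049 × 1.007 ≈ 1.19640.
Nominal growth factor: 1.29100. Real growth factor = 1.29100 / 1.19640 ≈ 1.07907.
Total real return ≈ 7.9070%.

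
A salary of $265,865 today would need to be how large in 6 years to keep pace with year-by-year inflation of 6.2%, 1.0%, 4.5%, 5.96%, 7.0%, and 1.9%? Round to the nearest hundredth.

$344,289.09

Cumulative price-level factor: 1.062 × 1.010 × 1.045 × 1.0596 × 1.070 × 1.019 ≈ 1.2949771112.
Multiplying $265,865 by the price-level factor gives the future nominal sum.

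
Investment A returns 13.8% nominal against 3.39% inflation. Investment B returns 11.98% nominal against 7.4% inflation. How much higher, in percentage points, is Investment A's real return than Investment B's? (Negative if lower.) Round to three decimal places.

Investment A real return: 1.138/1.0339 − 1 = 10.0687%.
Investment B real return: 1.1198/1.074 − 1 = 4.2644%.
Difference: 10.0687 − 4.2644 = 5.8043 pp.

5.804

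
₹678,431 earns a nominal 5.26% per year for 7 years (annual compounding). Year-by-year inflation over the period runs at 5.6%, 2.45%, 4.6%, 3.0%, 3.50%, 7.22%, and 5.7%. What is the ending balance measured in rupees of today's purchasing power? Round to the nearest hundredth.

₹710,416.95

Nominal value at maturity: ₹678,431 × (1 + 5.26%)^7 ≈ ₹971,290.73.
Price-level factor over 7 years: 1.056 × 1.0245 × 1.046 × 1.030 × 1.0350 × 1.0722 × 1.057 ≈ 1.3672122161.
The maturity value deflated by that factor is the answer in today's purchasing power.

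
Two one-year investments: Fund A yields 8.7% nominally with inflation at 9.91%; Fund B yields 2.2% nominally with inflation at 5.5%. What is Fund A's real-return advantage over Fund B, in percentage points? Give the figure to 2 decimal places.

Fund A real return: 1.087/1.0991 − 1 = -1.101%.
Fund B real return: 1.022/1.055 − 1 = -3.128%.
Difference: -1.101 − (-3.128) = 2.027 pp.

2.03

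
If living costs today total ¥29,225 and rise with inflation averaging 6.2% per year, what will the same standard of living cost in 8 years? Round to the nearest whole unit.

Cumulative price-level factor: (1+6.2%)^8 ≈ 1.6180656338.
The nominal amount required is ¥29,225 scaled up by that factor.

¥47,288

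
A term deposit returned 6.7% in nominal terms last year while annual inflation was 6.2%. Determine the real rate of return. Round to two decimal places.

Real return via the Fisher equation: (1 + 6.7%)/(1 + 6.2%) − 1 = 1.067/1.062 − 1 ≈ 0.00471.

0.47%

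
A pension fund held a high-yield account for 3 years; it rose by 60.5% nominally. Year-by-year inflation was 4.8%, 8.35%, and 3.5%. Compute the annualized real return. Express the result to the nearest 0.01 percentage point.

Cumulative inflation factor: 1.048 × 1.0835 × 1.035 ≈ 1.17525.
Nominal growth factor: 1.60500. Real growth factor = 1.60500 / 1.17525 ≈ 1.36567.
Annualized: 1.36567^(1/3) − 1 ≈ 0.10947.

10.95%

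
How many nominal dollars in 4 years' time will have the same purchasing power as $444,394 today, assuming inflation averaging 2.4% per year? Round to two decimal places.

$488,616.37

Cumulative price-level factor: (1+2.4%)^4 ≈ 1.0995116278.
The nominal amount required is $444,394 scaled up by that factor.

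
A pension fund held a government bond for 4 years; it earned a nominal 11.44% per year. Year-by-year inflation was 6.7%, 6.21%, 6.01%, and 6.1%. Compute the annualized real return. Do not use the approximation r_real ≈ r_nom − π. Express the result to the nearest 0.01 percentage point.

Cumulative inflation factor: 1.067 × 1.0621 × 1.0601 × 1.061 ≈ 1.27465.
Nominal growth factor: 1.54228. Real growth factor = 1.54228 / 1.27465 ≈ 1.20996.
Annualized: 1.20996^(1/4) − 1 ≈ 0.04880.

4.88%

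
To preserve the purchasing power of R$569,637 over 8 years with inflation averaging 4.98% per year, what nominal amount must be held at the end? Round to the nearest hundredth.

Cumulative price-level factor: (1+4.98%)^8 ≈ 1.4752055834.
The nominal amount required is R$569,637 scaled up by that factor.

R$840,331.68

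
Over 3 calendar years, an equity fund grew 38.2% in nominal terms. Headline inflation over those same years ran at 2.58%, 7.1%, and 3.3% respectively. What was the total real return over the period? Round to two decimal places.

Cumulative inflation factor: 1.0258 × 1.071 × 1.033 ≈ 1.13489.
Nominal growth factor: 1.38200. Real growth factor = 1.38200 / 1.13489 ≈ 1.21774.
Total real return ≈ 21.7743%.

21.77%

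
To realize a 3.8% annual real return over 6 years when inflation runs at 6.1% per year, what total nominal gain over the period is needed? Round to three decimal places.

78.434%

Required annual nominal rate: (1+3.8%)(1+6.1%) − 1 = 10.1318%.
Cumulative over 6 years: (1 + 0.101318)^6 − 1 ≈ 0.78434.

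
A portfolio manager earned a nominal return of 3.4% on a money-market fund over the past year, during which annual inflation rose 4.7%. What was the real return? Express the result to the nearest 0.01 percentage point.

Real return via the Fisher equation: (1 + 3.4%)/(1 + 4.7%) − 1 = 1.034/1.047 − 1 ≈ -0.01242.

-1.24%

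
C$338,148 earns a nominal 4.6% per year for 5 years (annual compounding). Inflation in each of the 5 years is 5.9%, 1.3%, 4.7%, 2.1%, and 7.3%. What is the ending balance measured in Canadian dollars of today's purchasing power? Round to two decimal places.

Nominal value at maturity: C$338,148 × (1 + 4.6%)^5 ≈ C$423,414.03.
Price-level factor over 5 years: 1.059 × 1.013 × 1.047 × 1.021 × 1.073 ≈ 1.2304884774.
Dividing the nominal maturity value by the price-level factor gives the value in today's money.

C$344,102.39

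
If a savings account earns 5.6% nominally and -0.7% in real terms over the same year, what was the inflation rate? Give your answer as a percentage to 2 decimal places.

6.34%

From (1+r_nom) = (1+r_real)(1+π), we get 1+π = (1 + 5.6%)/(1 − 0.7%) = 1.056/0.993 ≈ 1.06344.
So π ≈ 6.3444%.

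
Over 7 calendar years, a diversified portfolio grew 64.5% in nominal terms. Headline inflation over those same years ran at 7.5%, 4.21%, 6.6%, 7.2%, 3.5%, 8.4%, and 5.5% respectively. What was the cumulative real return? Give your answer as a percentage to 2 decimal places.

8.56%

Cumulative inflation factor: 1.075 × 1.0421 × 1.066 × 1.072 × 1.035 × 1.084 × 1.055 ≈ 1.51528.
Nominal growth factor: 1.64500. Real growth factor = 1.64500 / 1.51528 ≈ 1.08561.
Total real return ≈ 8.5610%.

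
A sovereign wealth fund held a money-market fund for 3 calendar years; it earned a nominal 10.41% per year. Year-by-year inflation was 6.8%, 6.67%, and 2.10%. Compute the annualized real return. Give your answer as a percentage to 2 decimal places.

Cumulative inflation factor: 1.068 × 1.0667 × 1.0210 ≈ 1.16316.
Nominal growth factor: 1.34594. Real growth factor = 1.34594 / 1.16316 ≈ 1.15714.
Annualized: 1.15714^(1/3) − 1 ≈ 0.04985.

4.99%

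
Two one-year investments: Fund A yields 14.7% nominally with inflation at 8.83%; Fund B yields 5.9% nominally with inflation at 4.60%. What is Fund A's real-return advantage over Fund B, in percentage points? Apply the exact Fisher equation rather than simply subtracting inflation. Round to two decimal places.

4.15

Fund A real return: 1.147/1.0883 − 1 = 5.394%.
Fund B real return: 1.059/1.0460 − 1 = 1.243%.
Difference: 5.394 − 1.243 = 4.151 pp.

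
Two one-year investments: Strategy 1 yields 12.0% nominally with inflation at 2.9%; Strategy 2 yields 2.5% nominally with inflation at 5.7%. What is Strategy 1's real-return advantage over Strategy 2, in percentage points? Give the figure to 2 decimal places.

11.87

Strategy 1 real return: 1.120/1.029 − 1 = 8.844%.
Strategy 2 real return: 1.025/1.057 − 1 = -3.027%.
Difference: 8.844 − (-3.027) = 11.871 pp.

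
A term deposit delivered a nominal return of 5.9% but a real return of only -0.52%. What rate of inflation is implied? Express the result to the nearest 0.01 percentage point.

From (1+r_nom) = (1+r_real)(1+π), we get 1+π = (1 + 5.9%)/(1 − 0.52%) = 1.059/0.9948 ≈ 1.06454.
So π ≈ 6.4536%.

6.45%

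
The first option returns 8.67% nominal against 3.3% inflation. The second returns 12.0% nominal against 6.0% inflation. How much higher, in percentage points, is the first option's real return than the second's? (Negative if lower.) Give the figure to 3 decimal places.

-0.462

The first option real return: 1.0867/1.033 − 1 = 5.1985%.
The second real return: 1.120/1.060 − 1 = 5.6604%.
Difference: 5.1985 − 5.6604 = -0.4619 pp.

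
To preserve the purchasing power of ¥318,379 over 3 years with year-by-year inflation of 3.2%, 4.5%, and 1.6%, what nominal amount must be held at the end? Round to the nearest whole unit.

¥348,846

Cumulative price-level factor: 1.032 × 1.045 × 1.016 = 1.09569504.
Multiplying ¥318,379 by the price-level factor gives the future nominal sum.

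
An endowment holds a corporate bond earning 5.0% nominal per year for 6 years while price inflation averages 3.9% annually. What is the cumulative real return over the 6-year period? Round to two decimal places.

6.52%

The annual real rate is (1+5.0%)/(1+3.9%) − 1 = 1.0587%.
Compounded over 6 years: (1 + 0.010587)^6 − 1 ≈ 0.06523.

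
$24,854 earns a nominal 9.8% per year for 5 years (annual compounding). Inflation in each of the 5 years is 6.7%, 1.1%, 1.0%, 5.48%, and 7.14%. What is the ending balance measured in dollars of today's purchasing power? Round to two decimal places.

$32,214.34

Nominal value at maturity: $24,854 × (1 + 9.8%)^5 ≈ $39,665.05.
Price-level factor over 5 years: 1.067 × 1.011 × 1.010 × 1.0548 × 1.0714 ≈ 1.2312853493.
The maturity value deflated by that factor is the answer in today's purchasing power.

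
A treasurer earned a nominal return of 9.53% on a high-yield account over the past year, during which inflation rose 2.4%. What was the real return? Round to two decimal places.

Real return via the Fisher equation: (1 + 9.53%)/(1 + 2.4%) − 1 = 1.0953/1.024 − 1 ≈ 0.06963.

6.96%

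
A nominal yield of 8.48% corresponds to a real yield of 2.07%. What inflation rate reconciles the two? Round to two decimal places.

6.28%

From (1+r_nom) = (1+r_real)(1+π), we get 1+π = (1 + 8.48%)/(1 + 2.07%) = 1.0848/1.0207 ≈ 1.06280.
So π ≈ 6.2800%.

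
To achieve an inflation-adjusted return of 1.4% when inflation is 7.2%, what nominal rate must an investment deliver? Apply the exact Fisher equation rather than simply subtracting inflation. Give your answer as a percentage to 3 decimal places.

By the Fisher equation, 1 + r_nom = (1 + 1.4%)(1 + 7.2%) = 1.014 × 1.072 = 1.087008.
So r_nom = 8.7008%.

8.701%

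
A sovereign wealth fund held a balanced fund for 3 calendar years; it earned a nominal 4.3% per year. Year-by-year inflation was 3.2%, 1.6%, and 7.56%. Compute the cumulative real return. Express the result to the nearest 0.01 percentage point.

Cumulative inflation factor: 1.032 × 1.016 × 1.0756 ≈ 1.12778.
Nominal growth factor: 1.13463. Real growth factor = 1.13463 / 1.12778 ≈ 1.00607.
Total real return ≈ 0.6071%.

0.61%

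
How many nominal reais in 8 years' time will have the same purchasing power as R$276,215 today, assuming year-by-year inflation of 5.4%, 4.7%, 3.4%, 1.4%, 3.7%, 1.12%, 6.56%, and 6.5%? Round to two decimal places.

Cumulative price-level factor: 1.054 × 1.047 × 1.034 × 1.014 × 1.037 × 1.0112 × 1.0656 × 1.065 ≈ 1.3769095852.
The nominal amount required is R$276,215 scaled up by that factor.

R$380,323.08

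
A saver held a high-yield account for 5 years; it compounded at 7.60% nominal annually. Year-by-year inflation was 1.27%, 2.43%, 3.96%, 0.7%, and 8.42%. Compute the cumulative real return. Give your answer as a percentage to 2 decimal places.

22.50%

Cumulative inflation factor: 1.0127 × 1.0243 × 1.0396 × 1.007 × 1.0842 ≈ 1.17737.
Nominal growth factor: 1.44232. Real growth factor = 1.44232 / 1.17737 ≈ 1.22503.
Total real return ≈ 22.5034%.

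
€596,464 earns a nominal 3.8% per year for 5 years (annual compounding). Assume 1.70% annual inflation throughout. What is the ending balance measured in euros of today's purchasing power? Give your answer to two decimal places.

Nominal value at maturity: €596,464 × (1 + 3.8%)^5 ≈ €718,738.66.
Price-level factor over 5 years: (1 + 1.70%)^5 ≈ 1.0879395490.
Dividing the nominal maturity value by the price-level factor gives the value in today's money.

€660,642.09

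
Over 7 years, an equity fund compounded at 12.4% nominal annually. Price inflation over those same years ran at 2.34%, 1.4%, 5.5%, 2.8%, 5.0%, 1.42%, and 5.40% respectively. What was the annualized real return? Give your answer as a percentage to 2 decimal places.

Cumulative inflation factor: 1.0234 × 1.014 × 1.055 × 1.028 × 1.050 × 1.0142 × 1.0540 ≈ 1.26323.
Nominal growth factor: 2.26654. Real growth factor = 2.26654 / 1.26323 ≈ 1.79424.
Annualized: 1.79424^(1/7) − 1 ≈ 0.08710.

8.71%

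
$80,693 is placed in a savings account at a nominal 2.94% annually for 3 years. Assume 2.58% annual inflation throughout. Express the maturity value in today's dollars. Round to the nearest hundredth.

$81,545.55

Nominal value at maturity: $80,693 × (1 + 2.94%)^3 ≈ $88,021.42.
Price-level factor over 3 years: (1 + 2.58%)^3 ≈ 1.0794140935.
Dividing the nominal maturity value by the price-level factor gives the value in today's money.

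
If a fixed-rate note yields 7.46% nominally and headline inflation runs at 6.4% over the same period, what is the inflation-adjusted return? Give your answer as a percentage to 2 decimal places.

1.00%

Real return via the Fisher equation: (1 + 7.46%)/(1 + 6.4%) − 1 = 1.0746/1.064 − 1 ≈ 0.00996.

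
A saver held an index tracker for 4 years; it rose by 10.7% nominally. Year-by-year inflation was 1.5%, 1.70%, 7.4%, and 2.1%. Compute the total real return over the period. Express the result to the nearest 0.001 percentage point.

-2.202%

Cumulative inflation factor: 1.015 × 1.0170 × 1.074 × 1.021 ≈ 1.13192.
Nominal growth factor: 1.10700. Real growth factor = 1.10700 / 1.13192 ≈ 0.97798.
Total real return ≈ -2.2019%.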